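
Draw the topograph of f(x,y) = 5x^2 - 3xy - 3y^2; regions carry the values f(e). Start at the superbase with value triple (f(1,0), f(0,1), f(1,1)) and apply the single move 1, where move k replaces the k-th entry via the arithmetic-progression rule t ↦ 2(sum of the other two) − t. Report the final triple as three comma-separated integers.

start (5,-3,-1) = (f(1,0),f(0,1),f(1,1))
replace slot 1: 2·((-3)+(-1)) − 5 = -13 → (-13,-3,-1)

-13,-3,-1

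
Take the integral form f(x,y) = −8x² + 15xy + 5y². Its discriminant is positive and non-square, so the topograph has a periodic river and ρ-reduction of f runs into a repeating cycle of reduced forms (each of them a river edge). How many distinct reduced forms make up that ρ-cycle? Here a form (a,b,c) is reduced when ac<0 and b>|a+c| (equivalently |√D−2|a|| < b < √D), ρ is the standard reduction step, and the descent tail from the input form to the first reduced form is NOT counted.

D = 385, ⌊√D⌋ = 19
river: ρ → (5,15,-8)
river: ρ → (-8,17,3)
river: ρ → (3,19,-2)
river: ρ → (-2,17,12)
river: ρ → (12,7,-7)
river: ρ → (-7,7,12)
river: ρ → (12,17,-2)
river: ρ → (-2,19,3)
river: ρ → (3,17,-8)
river: ρ → (-8,15,5)
ρ-cycle length = 10 (tail of 0 descent steps not counted)

10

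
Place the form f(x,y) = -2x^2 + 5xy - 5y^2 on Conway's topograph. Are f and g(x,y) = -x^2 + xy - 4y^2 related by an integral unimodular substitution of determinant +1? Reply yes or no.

D₁ = -15, D₂ = -15
f is negative-definite; reduce −f:
−f: translate: b→-1 (≡-5 mod 4), so (2,-5,5)→(2,-1,2)
−f: flip: (2,-1,2)→(2,1,2)
−f: reduced (well bottom): (2,1,2) with a≤c, −a<b≤a
flip sign back: reduced form of f is (-2,-1,-2)
g is negative-definite; reduce −g:
−g: translate: b→1 (≡-1 mod 2), so (1,-1,4)→(1,1,4)
−g: reduced (well bottom): (1,1,4) with a≤c, −a<b≤a
flip sign back: reduced form of g is (-1,-1,-4)
reduced forms (-2, -1, -2) vs (-1, -1, -4) ⇒ inequivalent

no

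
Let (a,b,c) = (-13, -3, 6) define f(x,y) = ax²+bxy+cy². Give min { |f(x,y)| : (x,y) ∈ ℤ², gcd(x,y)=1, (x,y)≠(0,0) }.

descent: ρ → (6,15,-4)  [lands on river]
river: ρ → (-4,17,2)
river: ρ → (2,15,-12)
river: ρ → (-12,9,5)
river: ρ → (5,11,-10)
river: ρ → (-10,9,6)
closes: descent 1, river 6
min |a| on river = 2

2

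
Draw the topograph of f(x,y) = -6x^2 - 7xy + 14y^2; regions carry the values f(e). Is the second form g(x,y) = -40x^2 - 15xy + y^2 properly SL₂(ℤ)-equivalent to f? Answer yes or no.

D₁ = 385, D₂ = 385
river cycle of f (length 12): (-6, 17, 4), (4, 15, -10), (-10, 5, 9), (9, 13, -6), (-6, 11, 11), (11, 11, -6), (-6, 13, 9), (9, 5, -10), (-10, 15, 4), (4, 17, -6), … (2 more)
river cycle of g (length 12): (1, 19, -6), (-6, 17, 4), (4, 15, -10), (-10, 5, 9), (9, 13, -6), (-6, 11, 11), (11, 11, -6), (-6, 13, 9), (9, 5, -10), (-10, 15, 4), … (2 more)
cycles coincide ⇒ equivalent

yes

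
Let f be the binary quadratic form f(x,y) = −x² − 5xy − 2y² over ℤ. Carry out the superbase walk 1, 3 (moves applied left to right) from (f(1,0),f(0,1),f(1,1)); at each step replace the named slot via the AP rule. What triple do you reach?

start (-1,-2,-8) = (f(1,0),f(0,1),f(1,1))
replace slot 1: 2·((-2)+(-8)) − (-1) = -19 → (-19,-2,-8)
replace slot 3: 2·((-19)+(-2)) − (-8) = -34 → (-19,-2,-34)

-19,-2,-34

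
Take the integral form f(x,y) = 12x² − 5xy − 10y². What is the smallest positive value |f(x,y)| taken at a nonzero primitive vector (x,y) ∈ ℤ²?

descent: ρ → (-10,5,12)  [lands on river]
river: ρ → (12,19,-3)
river: ρ → (-3,17,18)
river: ρ → (18,19,-2)
river: ρ → (-2,21,8)
river: ρ → (8,11,-12)
river: ρ → (-12,13,7)
river: ρ → (7,15,-10)
closes: descent 1, river 8
min |a| on river = 2

2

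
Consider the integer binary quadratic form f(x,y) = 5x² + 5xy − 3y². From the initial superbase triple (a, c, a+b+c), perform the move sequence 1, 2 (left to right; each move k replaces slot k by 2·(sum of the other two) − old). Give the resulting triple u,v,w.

start (5,-3,7) = (f(1,0),f(0,1),f(1,1))
replace slot 1: 2·((-3)+7) − 5 = 3 → (3,-3,7)
replace slot 2: 2·(3+7) − (-3) = 23 → (3,23,7)

3,23,7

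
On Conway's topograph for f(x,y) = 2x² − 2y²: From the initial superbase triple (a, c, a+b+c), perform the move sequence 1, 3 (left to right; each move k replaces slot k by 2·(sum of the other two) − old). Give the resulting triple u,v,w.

start (2,-2,0) = (f(1,0),f(0,1),f(1,1))
replace slot 1: 2·((-2)+0) − 2 = -6 → (-6,-2,0)
replace slot 3: 2·((-6)+(-2)) − 0 = -16 → (-6,-2,-16)

-6,-2,-16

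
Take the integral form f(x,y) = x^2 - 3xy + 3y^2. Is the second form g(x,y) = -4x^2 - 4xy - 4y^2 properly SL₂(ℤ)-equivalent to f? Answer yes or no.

D₁ = -3, D₂ = -48
discriminants differ ⇒ not SL₂(ℤ)-equivalent

no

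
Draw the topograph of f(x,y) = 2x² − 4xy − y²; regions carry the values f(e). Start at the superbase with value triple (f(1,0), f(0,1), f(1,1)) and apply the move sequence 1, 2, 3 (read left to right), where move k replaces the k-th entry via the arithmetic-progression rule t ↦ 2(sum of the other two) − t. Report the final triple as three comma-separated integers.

start (2,-1,-3) = (f(1,0),f(0,1),f(1,1))
replace slot 1: 2·((-1)+(-3)) − 2 = -10 → (-10,-1,-3)
replace slot 2: 2·((-10)+(-3)) − (-1) = -25 → (-10,-25,-3)
replace slot 3: 2·((-10)+(-25)) − (-3) = -67 → (-10,-25,-67)

-10,-25,-67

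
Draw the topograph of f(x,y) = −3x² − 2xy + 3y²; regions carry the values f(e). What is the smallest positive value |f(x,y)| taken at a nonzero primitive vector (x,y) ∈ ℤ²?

descent: ρ → (3,2,-3)  [lands on river]
river: ρ → (-3,4,2)
river: ρ → (2,4,-3)
river: ρ → (-3,2,3)
river: ρ → (3,4,-2)
river: ρ → (-2,4,3)
closes: descent 1, river 6
min |a| on river = 2

2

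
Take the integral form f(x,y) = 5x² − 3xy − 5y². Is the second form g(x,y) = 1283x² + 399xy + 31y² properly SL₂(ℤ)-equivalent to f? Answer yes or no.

D₁ = 109, D₂ = 109
river cycle of f (length 14): (-5, 3, 5), (5, 7, -3), (-3, 5, 7), (7, 9, -1), (-1, 9, 7), (7, 5, -3), (-3, 7, 5), (5, 3, -5), (-5, 7, 3), (3, 5, -7), … (4 more)
river cycle of g (length 14): (5, 7, -3), (-3, 5, 7), (7, 9, -1), (-1, 9, 7), (7, 5, -3), (-3, 7, 5), (5, 3, -5), (-5, 7, 3), (3, 5, -7), (-7, 9, 1), … (4 more)
cycles coincide ⇒ equivalent

yes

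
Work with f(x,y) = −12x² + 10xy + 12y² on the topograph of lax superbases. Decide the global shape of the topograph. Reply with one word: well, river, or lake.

D = b²−4ac = 10² − 4·(-12)·12 = 676
D = 26² is a perfect square ⇒ form factors over ℤ ⇒ lakes

lake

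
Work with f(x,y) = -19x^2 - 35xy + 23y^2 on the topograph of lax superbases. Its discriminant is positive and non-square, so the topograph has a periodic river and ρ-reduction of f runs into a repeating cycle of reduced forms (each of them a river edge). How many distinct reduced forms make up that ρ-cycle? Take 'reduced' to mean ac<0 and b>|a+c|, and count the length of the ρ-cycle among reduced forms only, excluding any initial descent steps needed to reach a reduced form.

D = 2973, ⌊√D⌋ = 54
descent: ρ → (23,35,-19)  [lands on river]
river: ρ → (-19,41,17)
river: ρ → (17,27,-33)
river: ρ → (-33,39,11)
river: ρ → (11,49,-13)
river: ρ → (-13,29,41)
river: ρ → (41,53,-1)
river: ρ → (-1,53,41)
river: ρ → (41,29,-13)
river: ρ → (-13,49,11)
river: ρ → (11,39,-33)
river: ρ → (-33,27,17)
river: ρ → (17,41,-19)
river: ρ → (-19,35,23)
river: ρ → (23,11,-31)
river: ρ → (-31,51,3)
river: ρ → (3,51,-31)
river: ρ → (-31,11,23)
ρ-cycle length = 18 (tail of 1 descent step not counted)

18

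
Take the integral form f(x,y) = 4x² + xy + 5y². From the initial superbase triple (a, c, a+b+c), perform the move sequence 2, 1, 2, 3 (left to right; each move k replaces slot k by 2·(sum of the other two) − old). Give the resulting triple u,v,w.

start (4,5,10) = (f(1,0),f(0,1),f(1,1))
replace slot 2: 2·(4+10) − 5 = 23 → (4,23,10)
replace slot 1: 2·(23+10) − 4 = 62 → (62,23,10)
replace slot 2: 2·(62+10) − 23 = 121 → (62,121,10)
replace slot 3: 2·(62+121) − 10 = 356 → (62,121,356)

62,121,356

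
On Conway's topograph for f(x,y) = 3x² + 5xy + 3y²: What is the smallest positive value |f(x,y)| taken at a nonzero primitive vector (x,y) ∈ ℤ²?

translate: b→-1 (≡5 mod 6), so (3,5,3)→(3,-1,1)
flip: (3,-1,1)→(1,1,3)
reduced (well bottom): (1,1,3) with a≤c, −a<b≤a
well minimum = a = 1

1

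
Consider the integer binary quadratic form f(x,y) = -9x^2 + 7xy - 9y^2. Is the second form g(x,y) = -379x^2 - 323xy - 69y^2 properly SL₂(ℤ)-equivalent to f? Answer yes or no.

D₁ = -275, D₂ = -275
f is negative-definite; reduce −f:
−f: flip: (9,-7,9)→(9,7,9)
−f: reduced (well bottom): (9,7,9) with a≤c, −a<b≤a
flip sign back: reduced form of f is (-9,-7,-9)
g is negative-definite; reduce −g:
−g: flip: (379,323,69)→(69,-323,379)
−g: translate: b→-47 (≡-323 mod 138), so (69,-323,379)→(69,-47,9)
−g: flip: (69,-47,9)→(9,47,69)
−g: translate: b→-7 (≡47 mod 18), so (9,47,69)→(9,-7,9)
−g: flip: (9,-7,9)→(9,7,9)
−g: reduced (well bottom): (9,7,9) with a≤c, −a<b≤a
flip sign back: reduced form of g is (-9,-7,-9)
reduced forms (-9, -7, -9) vs (-9, -7, -9) ⇒ equivalent

yes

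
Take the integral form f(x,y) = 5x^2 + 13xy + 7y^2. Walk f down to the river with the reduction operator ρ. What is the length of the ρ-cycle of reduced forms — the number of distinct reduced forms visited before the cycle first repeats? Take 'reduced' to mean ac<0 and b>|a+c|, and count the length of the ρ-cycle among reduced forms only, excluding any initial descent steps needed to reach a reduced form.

D = 29, ⌊√D⌋ = 5
descent: ρ → (7,1,-1)
descent: ρ → (-1,5,1)  [lands on river]
river: ρ → (1,5,-1)
ρ-cycle length = 2 (tail of 2 descent steps not counted)

2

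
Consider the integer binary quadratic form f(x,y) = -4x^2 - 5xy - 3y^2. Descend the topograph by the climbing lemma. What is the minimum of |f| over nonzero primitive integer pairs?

translate: b→-3 (≡5 mod 8), so (4,5,3)→(4,-3,2)
flip: (4,-3,2)→(2,3,4)
translate: b→-1 (≡3 mod 4), so (2,3,4)→(2,-1,3)
reduced (well bottom): (2,-1,3) with a≤c, −a<b≤a
well minimum |f| = |-2| = 2 (negative-definite)

2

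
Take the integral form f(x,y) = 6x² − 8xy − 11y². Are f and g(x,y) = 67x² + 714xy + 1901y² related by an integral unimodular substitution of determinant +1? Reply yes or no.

D₁ = 328, D₂ = 328
river cycle of f (length 6): (-11, 8, 6), (6, 16, -3), (-3, 14, 11), (11, 8, -6), (-6, 16, 3), (3, 14, -11)
river cycle of g (length 6): (6, 16, -3), (-3, 14, 11), (11, 8, -6), (-6, 16, 3), (3, 14, -11), (-11, 8, 6)
cycles coincide ⇒ equivalent

yes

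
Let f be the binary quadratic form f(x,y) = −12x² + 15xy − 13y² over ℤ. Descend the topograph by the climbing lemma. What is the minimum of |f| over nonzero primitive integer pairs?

translate: b→9 (≡-15 mod 24), so (12,-15,13)→(12,9,10)
flip: (12,9,10)→(10,-9,12)
reduced (well bottom): (10,-9,12) with a≤c, −a<b≤a
well minimum |f| = |-10| = 10 (negative-definite)

10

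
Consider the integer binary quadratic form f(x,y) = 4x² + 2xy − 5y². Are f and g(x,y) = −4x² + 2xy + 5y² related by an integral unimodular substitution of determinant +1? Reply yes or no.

D₁ = 84, D₂ = 84
river cycle of f (length 6): (-5, 8, 1), (1, 8, -5), (-5, 2, 4), (4, 6, -3), (-3, 6, 4), (4, 2, -5)
river cycle of g (length 6): (5, 8, -1), (-1, 8, 5), (5, 2, -4), (-4, 6, 3), (3, 6, -4), (-4, 2, 5)
cycles differ ⇒ inequivalent

no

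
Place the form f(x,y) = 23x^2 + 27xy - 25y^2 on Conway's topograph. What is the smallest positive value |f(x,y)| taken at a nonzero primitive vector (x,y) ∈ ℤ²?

river: ρ → (-25,23,25)
river: ρ → (25,27,-23)
river: ρ → (-23,19,29)
river: ρ → (29,39,-13)
river: ρ → (-13,39,29)
river: ρ → (29,19,-23)
river: ρ → (-23,27,25)
river: ρ → (25,23,-25)
river: ρ → (-25,27,23)
river: ρ → (23,19,-29)
river: ρ → (-29,39,13)
river: ρ → (13,39,-29)
river: ρ → (-29,19,23)
river: ρ → (23,27,-25)
closes: descent 0, river 14
min |a| on river = 13

13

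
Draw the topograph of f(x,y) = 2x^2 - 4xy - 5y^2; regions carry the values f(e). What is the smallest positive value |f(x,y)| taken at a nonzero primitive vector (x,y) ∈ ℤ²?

descent: ρ → (-5,4,2)  [lands on river]
river: ρ → (2,4,-5)
river: ρ → (-5,6,1)
river: ρ → (1,6,-5)
closes: descent 1, river 4
min |a| on river = 1

1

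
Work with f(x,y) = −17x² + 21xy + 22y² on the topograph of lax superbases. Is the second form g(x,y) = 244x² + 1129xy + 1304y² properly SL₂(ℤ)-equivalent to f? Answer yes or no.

D₁ = 1937, D₂ = 1937
river cycle of f (length 10): (22, 23, -16), (-16, 41, 4), (4, 39, -26), (-26, 13, 17), (17, 21, -22), (-22, 23, 16), (16, 41, -4), (-4, 39, 26), (26, 13, -17), (-17, 21, 22)
river cycle of g (length 10): (22, 23, -16), (-16, 41, 4), (4, 39, -26), (-26, 13, 17), (17, 21, -22), (-22, 23, 16), (16, 41, -4), (-4, 39, 26), (26, 13, -17), (-17, 21, 22)
cycles coincide ⇒ equivalent

yes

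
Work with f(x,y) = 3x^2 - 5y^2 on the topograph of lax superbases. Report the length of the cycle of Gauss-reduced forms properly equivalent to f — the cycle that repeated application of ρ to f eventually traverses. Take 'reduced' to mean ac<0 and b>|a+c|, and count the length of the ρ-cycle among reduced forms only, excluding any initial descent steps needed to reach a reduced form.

D = 60, ⌊√D⌋ = 7
descent: ρ → (-5,0,3)
descent: ρ → (3,6,-2)  [lands on river]
river: ρ → (-2,6,3)
ρ-cycle length = 2 (tail of 2 descent steps not counted)

2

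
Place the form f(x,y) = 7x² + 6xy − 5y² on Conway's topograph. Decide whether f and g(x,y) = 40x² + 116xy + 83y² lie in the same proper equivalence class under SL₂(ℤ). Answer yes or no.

D₁ = 176, D₂ = 176
river cycle of f (length 8): (-5, 4, 8), (8, 12, -1), (-1, 12, 8), (8, 4, -5), (-5, 6, 7), (7, 8, -4), (-4, 8, 7), (7, 6, -5)
river cycle of g (length 8): (7, 6, -5), (-5, 4, 8), (8, 12, -1), (-1, 12, 8), (8, 4, -5), (-5, 6, 7), (7, 8, -4), (-4, 8, 7)
cycles coincide ⇒ equivalent

yes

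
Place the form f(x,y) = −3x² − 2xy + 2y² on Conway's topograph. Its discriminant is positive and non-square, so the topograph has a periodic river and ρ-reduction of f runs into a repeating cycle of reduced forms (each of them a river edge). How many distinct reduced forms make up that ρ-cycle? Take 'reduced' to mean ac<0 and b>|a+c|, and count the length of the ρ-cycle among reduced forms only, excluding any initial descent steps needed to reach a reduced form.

D = 28, ⌊√D⌋ = 5
descent: ρ → (2,2,-3)  [lands on river]
river: ρ → (-3,4,1)
river: ρ → (1,4,-3)
river: ρ → (-3,2,2)
ρ-cycle length = 4 (tail of 1 descent step not counted)

4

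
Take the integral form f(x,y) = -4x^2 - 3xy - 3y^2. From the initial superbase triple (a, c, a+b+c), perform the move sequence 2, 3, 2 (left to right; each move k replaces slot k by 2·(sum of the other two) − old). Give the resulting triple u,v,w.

start (-4,-3,-10) = (f(1,0),f(0,1),f(1,1))
replace slot 2: 2·((-4)+(-10)) − (-3) = -25 → (-4,-25,-10)
replace slot 3: 2·((-4)+(-25)) − (-10) = -48 → (-4,-25,-48)
replace slot 2: 2·((-4)+(-48)) − (-25) = -79 → (-4,-79,-48)

-4,-79,-48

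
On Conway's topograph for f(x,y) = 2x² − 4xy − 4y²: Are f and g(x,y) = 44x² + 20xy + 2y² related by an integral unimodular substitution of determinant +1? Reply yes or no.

D₁ = 48, D₂ = 48
river cycle of f (length 2): (-4, 4, 2), (2, 4, -4)
river cycle of g (length 2): (2, 4, -4), (-4, 4, 2)
cycles coincide ⇒ equivalent

yes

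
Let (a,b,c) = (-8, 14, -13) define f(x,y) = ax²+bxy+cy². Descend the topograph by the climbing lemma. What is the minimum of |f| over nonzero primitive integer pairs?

translate: b→2 (≡-14 mod 16), so (8,-14,13)→(8,2,7)
flip: (8,2,7)→(7,-2,8)
reduced (well bottom): (7,-2,8) with a≤c, −a<b≤a
well minimum |f| = |-7| = 7 (negative-definite)

7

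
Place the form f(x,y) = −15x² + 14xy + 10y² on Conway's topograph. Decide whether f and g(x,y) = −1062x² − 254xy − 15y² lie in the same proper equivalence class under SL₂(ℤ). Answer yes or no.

D₁ = 796, D₂ = 796
river cycle of f (length 20): (10, 26, -3), (-3, 28, 1), (1, 28, -3), (-3, 26, 10), (10, 14, -15), (-15, 16, 9), (9, 20, -11), (-11, 24, 5), (5, 26, -6), (-6, 22, 13), … (10 more)
river cycle of g (length 20): (-15, 14, 10), (10, 26, -3), (-3, 28, 1), (1, 28, -3), (-3, 26, 10), (10, 14, -15), (-15, 16, 9), (9, 20, -11), (-11, 24, 5), (5, 26, -6), … (10 more)
cycles coincide ⇒ equivalent

yes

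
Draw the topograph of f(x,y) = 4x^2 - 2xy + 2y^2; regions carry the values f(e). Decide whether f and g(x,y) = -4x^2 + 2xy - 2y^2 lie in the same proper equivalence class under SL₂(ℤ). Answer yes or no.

D₁ = -28, D₂ = -28
f: flip: (4,-2,2)→(2,2,4)
f: reduced (well bottom): (2,2,4) with a≤c, −a<b≤a
g is negative-definite; reduce −g:
−g: flip: (4,-2,2)→(2,2,4)
−g: reduced (well bottom): (2,2,4) with a≤c, −a<b≤a
flip sign back: reduced form of g is (-2,-2,-4)
reduced forms (2, 2, 4) vs (-2, -2, -4) ⇒ inequivalent

no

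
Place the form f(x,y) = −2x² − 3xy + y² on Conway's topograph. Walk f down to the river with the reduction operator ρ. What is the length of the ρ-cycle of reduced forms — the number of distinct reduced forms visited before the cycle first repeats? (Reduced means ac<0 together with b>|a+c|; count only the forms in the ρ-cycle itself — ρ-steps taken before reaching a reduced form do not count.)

D = 17, ⌊√D⌋ = 4
descent: ρ → (1,3,-2)  [lands on river]
river: ρ → (-2,1,2)
river: ρ → (2,3,-1)
river: ρ → (-1,3,2)
river: ρ → (2,1,-2)
river: ρ → (-2,3,1)
ρ-cycle length = 6 (tail of 1 descent step not counted)

6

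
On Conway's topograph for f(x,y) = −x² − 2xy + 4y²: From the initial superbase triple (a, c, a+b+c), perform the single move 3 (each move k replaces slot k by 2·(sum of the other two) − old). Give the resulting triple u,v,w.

start (-1,4,1) = (f(1,0),f(0,1),f(1,1))
replace slot 3: 2·((-1)+4) − 1 = 5 → (-1,4,5)

-1,4,5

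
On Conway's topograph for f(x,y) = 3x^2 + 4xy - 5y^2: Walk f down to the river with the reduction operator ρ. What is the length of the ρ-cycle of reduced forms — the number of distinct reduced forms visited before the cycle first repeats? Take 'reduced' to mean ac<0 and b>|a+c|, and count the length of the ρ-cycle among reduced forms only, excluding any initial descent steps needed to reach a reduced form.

D = 76, ⌊√D⌋ = 8
river: ρ → (-5,6,2)
river: ρ → (2,6,-5)
river: ρ → (-5,4,3)
river: ρ → (3,8,-1)
river: ρ → (-1,8,3)
river: ρ → (3,4,-5)
ρ-cycle length = 6 (tail of 0 descent steps not counted)

6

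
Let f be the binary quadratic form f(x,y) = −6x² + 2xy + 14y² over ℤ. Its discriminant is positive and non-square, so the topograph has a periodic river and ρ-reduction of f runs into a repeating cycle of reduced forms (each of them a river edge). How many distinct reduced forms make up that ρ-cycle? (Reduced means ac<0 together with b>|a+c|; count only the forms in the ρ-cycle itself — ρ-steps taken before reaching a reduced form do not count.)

D = 340, ⌊√D⌋ = 18
descent: ρ → (14,-2,-6)
descent: ρ → (-6,14,6)  [lands on river]
river: ρ → (6,10,-10)
river: ρ → (-10,10,6)
river: ρ → (6,14,-6)
river: ρ → (-6,10,10)
river: ρ → (10,10,-6)
ρ-cycle length = 6 (tail of 2 descent steps not counted)

6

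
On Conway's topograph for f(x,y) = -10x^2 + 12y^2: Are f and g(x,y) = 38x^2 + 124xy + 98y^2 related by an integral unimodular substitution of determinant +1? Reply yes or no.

D₁ = 480, D₂ = 480
river cycle of f (length 2): (-10, 20, 2), (2, 20, -10)
river cycle of g (length 2): (-10, 20, 2), (2, 20, -10)
cycles coincide ⇒ equivalent

yes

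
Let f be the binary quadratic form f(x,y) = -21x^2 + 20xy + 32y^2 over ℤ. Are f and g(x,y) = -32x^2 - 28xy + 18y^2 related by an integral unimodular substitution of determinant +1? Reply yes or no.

D₁ = 3088, D₂ = 3088
river cycle of f (length 30): (32, 44, -9), (-9, 46, 27), (27, 8, -28), (-28, 48, 7), (7, 50, -21), (-21, 34, 23), (23, 12, -32), (-32, 52, 3), (3, 50, -49), (-49, 48, 4), … (20 more)
river cycle of g (length 26): (18, 28, -32), (-32, 36, 14), (14, 48, -14), (-14, 36, 32), (32, 28, -18), (-18, 44, 16), (16, 52, -6), (-6, 44, 48), (48, 52, -2), (-2, 52, 48), … (16 more)
cycles differ ⇒ inequivalent

no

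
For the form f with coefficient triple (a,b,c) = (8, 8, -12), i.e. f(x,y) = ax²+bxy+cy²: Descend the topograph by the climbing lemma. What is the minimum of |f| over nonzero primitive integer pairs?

river: ρ → (-12,16,4)
river: ρ → (4,16,-12)
river: ρ → (-12,8,8)
river: ρ → (8,8,-12)
closes: descent 0, river 4
min |a| on river = 4

4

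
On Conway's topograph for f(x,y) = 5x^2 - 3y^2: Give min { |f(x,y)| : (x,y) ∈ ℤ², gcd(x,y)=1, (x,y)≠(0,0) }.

descent: ρ → (-3,6,2)  [lands on river]
river: ρ → (2,6,-3)
closes: descent 1, river 2
min |a| on river = 2

2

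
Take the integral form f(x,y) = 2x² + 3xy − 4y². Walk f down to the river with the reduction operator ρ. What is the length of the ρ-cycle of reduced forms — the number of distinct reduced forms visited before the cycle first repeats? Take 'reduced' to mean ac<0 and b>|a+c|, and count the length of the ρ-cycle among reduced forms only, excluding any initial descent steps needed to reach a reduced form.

D = 41, ⌊√D⌋ = 6
river: ρ → (-4,5,1)
river: ρ → (1,5,-4)
river: ρ → (-4,3,2)
river: ρ → (2,5,-2)
river: ρ → (-2,3,4)
river: ρ → (4,5,-1)
river: ρ → (-1,5,4)
river: ρ → (4,3,-2)
river: ρ → (-2,5,2)
river: ρ → (2,3,-4)
ρ-cycle length = 10 (tail of 0 descent steps not counted)

10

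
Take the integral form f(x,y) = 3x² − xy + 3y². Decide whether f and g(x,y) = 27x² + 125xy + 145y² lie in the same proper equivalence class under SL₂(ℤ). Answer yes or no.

D₁ = -35, D₂ = -35
f: flip: (3,-1,3)→(3,1,3)
f: reduced (well bottom): (3,1,3) with a≤c, −a<b≤a
g: translate: b→17 (≡125 mod 54), so (27,125,145)→(27,17,3)
g: flip: (27,17,3)→(3,-17,27)
g: translate: b→1 (≡-17 mod 6), so (3,-17,27)→(3,1,3)
g: reduced (well bottom): (3,1,3) with a≤c, −a<b≤a
reduced forms (3, 1, 3) vs (3, 1, 3) ⇒ equivalent

yes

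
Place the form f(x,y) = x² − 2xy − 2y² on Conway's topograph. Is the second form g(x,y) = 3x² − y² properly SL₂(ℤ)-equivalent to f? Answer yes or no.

D₁ = 12, D₂ = 12
river cycle of f (length 2): (-2, 2, 1), (1, 2, -2)
river cycle of g (length 2): (-1, 2, 2), (2, 2, -1)
cycles differ ⇒ inequivalent

no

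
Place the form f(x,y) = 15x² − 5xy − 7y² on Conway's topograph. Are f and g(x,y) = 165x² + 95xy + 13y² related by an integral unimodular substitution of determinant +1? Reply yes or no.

D₁ = 445, D₂ = 445
river cycle of f (length 6): (-7, 19, 3), (3, 17, -13), (-13, 9, 7), (7, 19, -3), (-3, 17, 13), (13, 9, -7)
river cycle of g (length 6): (13, 9, -7), (-7, 19, 3), (3, 17, -13), (-13, 9, 7), (7, 19, -3), (-3, 17, 13)
cycles coincide ⇒ equivalent

yes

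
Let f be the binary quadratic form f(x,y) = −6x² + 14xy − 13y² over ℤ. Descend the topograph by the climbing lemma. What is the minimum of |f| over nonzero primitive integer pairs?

translate: b→-2 (≡-14 mod 12), so (6,-14,13)→(6,-2,5)
flip: (6,-2,5)→(5,2,6)
reduced (well bottom): (5,2,6) with a≤c, −a<b≤a
well minimum |f| = |-5| = 5 (negative-definite)

5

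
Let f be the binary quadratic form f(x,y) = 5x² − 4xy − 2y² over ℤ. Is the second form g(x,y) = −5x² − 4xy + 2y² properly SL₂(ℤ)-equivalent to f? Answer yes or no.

D₁ = 56, D₂ = 56
river cycle of f (length 4): (-2, 4, 5), (5, 6, -1), (-1, 6, 5), (5, 4, -2)
river cycle of g (length 4): (2, 4, -5), (-5, 6, 1), (1, 6, -5), (-5, 4, 2)
cycles differ ⇒ inequivalent

no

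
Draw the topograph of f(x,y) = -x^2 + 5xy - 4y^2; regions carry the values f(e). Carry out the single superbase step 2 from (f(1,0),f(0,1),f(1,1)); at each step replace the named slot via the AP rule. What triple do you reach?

start (-1,-4,0) = (f(1,0),f(0,1),f(1,1))
replace slot 2: 2·((-1)+0) − (-4) = 2 → (-1,2,0)

-1,2,0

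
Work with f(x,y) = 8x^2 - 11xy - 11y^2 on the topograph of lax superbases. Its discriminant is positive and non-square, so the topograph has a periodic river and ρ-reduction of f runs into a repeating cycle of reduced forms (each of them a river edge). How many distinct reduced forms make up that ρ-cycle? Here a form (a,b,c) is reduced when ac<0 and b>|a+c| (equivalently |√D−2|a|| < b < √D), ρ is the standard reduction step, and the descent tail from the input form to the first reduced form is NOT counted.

D = 473, ⌊√D⌋ = 21
descent: ρ → (-11,11,8)  [lands on river]
river: ρ → (8,21,-1)
river: ρ → (-1,21,8)
river: ρ → (8,11,-11)
ρ-cycle length = 4 (tail of 1 descent step not counted)

4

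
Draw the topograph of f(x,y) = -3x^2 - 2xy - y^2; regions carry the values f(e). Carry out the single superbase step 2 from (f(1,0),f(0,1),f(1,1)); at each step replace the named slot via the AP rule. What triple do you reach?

start (-3,-1,-6) = (f(1,0),f(0,1),f(1,1))
replace slot 2: 2·((-3)+(-6)) − (-1) = -17 → (-3,-17,-6)

-3,-17,-6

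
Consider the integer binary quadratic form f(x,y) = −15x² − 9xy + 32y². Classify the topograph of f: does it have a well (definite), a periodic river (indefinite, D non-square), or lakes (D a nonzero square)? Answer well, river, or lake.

D = b²−4ac = (-9)² − 4·(-15)·32 = 2001
D > 0 non-square ⇒ indefinite ⇒ periodic river

river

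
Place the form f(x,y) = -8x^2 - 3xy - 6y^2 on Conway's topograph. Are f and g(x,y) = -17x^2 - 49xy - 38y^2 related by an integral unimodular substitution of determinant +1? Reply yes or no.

D₁ = -183, D₂ = -183
f is negative-definite; reduce −f:
−f: flip: (8,3,6)→(6,-3,8)
−f: reduced (well bottom): (6,-3,8) with a≤c, −a<b≤a
flip sign back: reduced form of f is (-6,3,-8)
g is negative-definite; reduce −g:
−g: translate: b→15 (≡49 mod 34), so (17,49,38)→(17,15,6)
−g: flip: (17,15,6)→(6,-15,17)
−g: translate: b→-3 (≡-15 mod 12), so (6,-15,17)→(6,-3,8)
−g: reduced (well bottom): (6,-3,8) with a≤c, −a<b≤a
flip sign back: reduced form of g is (-6,3,-8)
reduced forms (-6, 3, -8) vs (-6, 3, -8) ⇒ equivalent

yes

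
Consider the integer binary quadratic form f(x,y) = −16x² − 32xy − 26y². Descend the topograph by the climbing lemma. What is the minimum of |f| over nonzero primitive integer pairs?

translate: b→0 (≡32 mod 32), so (16,32,26)→(16,0,10)
flip: (16,0,10)→(10,0,16)
reduced (well bottom): (10,0,16) with a≤c, −a<b≤a
well minimum |f| = |-10| = 10 (negative-definite)

10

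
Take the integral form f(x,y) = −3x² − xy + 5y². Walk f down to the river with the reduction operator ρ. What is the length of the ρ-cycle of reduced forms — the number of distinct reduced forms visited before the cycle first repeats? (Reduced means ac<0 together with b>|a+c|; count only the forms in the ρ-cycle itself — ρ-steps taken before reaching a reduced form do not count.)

D = 61, ⌊√D⌋ = 7
descent: ρ → (5,1,-3)
descent: ρ → (-3,5,3)  [lands on river]
river: ρ → (3,7,-1)
river: ρ → (-1,7,3)
river: ρ → (3,5,-3)
river: ρ → (-3,7,1)
river: ρ → (1,7,-3)
ρ-cycle length = 6 (tail of 2 descent steps not counted)

6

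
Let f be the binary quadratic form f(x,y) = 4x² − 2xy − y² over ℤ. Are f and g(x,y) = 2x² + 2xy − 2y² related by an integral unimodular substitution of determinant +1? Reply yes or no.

D₁ = 20, D₂ = 20
river cycle of f (length 2): (-1, 4, 1), (1, 4, -1)
river cycle of g (length 2): (-2, 2, 2), (2, 2, -2)
cycles differ ⇒ inequivalent

no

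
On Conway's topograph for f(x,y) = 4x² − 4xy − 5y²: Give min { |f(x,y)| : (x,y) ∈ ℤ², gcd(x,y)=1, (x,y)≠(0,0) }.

descent: ρ → (-5,4,4)  [lands on river]
river: ρ → (4,4,-5)
river: ρ → (-5,6,3)
river: ρ → (3,6,-5)
closes: descent 1, river 4
min |a| on river = 3

3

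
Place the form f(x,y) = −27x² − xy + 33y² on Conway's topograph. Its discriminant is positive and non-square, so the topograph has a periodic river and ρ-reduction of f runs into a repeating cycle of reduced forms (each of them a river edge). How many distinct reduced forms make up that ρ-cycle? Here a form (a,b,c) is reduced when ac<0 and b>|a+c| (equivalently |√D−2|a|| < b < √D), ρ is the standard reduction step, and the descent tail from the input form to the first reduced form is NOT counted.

D = 3565, ⌊√D⌋ = 59
descent: ρ → (33,1,-27)
descent: ρ → (-27,53,7)  [lands on river]
river: ρ → (7,59,-3)
river: ρ → (-3,55,45)
river: ρ → (45,35,-13)
river: ρ → (-13,43,33)
river: ρ → (33,23,-23)
river: ρ → (-23,23,33)
river: ρ → (33,43,-13)
river: ρ → (-13,35,45)
river: ρ → (45,55,-3)
river: ρ → (-3,59,7)
river: ρ → (7,53,-27)
river: ρ → (-27,55,5)
river: ρ → (5,55,-27)
ρ-cycle length = 14 (tail of 2 descent steps not counted)

14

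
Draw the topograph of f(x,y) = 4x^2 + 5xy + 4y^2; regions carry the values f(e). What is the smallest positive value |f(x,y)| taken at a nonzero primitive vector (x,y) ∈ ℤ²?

translate: b→-3 (≡5 mod 8), so (4,5,4)→(4,-3,3)
flip: (4,-3,3)→(3,3,4)
reduced (well bottom): (3,3,4) with a≤c, −a<b≤a
well minimum = a = 3

3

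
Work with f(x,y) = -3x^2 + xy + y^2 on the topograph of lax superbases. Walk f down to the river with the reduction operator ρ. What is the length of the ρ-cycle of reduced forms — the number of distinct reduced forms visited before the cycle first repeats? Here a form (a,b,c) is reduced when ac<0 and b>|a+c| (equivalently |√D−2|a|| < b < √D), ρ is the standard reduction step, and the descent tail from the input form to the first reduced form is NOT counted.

D = 13, ⌊√D⌋ = 3
descent: ρ → (1,3,-1)  [lands on river]
river: ρ → (-1,3,1)
ρ-cycle length = 2 (tail of 1 descent step not counted)

2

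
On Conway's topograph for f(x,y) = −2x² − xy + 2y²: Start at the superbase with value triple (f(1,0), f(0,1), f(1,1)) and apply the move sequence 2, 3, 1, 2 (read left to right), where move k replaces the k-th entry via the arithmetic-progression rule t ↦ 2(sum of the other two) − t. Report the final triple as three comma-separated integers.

start (-2,2,-1) = (f(1,0),f(0,1),f(1,1))
replace slot 2: 2·((-2)+(-1)) − 2 = -8 → (-2,-8,-1)
replace slot 3: 2·((-2)+(-8)) − (-1) = -19 → (-2,-8,-19)
replace slot 1: 2·((-8)+(-19)) − (-2) = -52 → (-52,-8,-19)
replace slot 2: 2·((-52)+(-19)) − (-8) = -134 → (-52,-134,-19)

-52,-134,-19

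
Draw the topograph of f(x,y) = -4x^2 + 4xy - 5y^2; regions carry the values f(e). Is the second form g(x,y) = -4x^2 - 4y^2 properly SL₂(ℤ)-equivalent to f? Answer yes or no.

D₁ = -64, D₂ = -64
f is negative-definite; reduce −f:
−f: translate: b→4 (≡-4 mod 8), so (4,-4,5)→(4,4,5)
−f: reduced (well bottom): (4,4,5) with a≤c, −a<b≤a
flip sign back: reduced form of f is (-4,-4,-5)
g is negative-definite; reduce −g:
−g: reduced (well bottom): (4,0,4) with a≤c, −a<b≤a
flip sign back: reduced form of g is (-4,0,-4)
reduced forms (-4, -4, -5) vs (-4, 0, -4) ⇒ inequivalent

no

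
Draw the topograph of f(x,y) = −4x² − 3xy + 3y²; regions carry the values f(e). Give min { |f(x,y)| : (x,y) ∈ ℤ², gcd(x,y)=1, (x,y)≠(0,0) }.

descent: ρ → (3,3,-4)  [lands on river]
river: ρ → (-4,5,2)
river: ρ → (2,7,-1)
river: ρ → (-1,7,2)
river: ρ → (2,5,-4)
river: ρ → (-4,3,3)
closes: descent 1, river 6
min |a| on river = 1

1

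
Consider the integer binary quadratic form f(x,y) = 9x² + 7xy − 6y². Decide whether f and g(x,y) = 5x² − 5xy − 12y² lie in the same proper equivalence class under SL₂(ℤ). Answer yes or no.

D₁ = 265, D₂ = 265
river cycle of f (length 22): (-6, 5, 10), (10, 15, -1), (-1, 15, 10), (10, 5, -6), (-6, 7, 9), (9, 11, -4), (-4, 13, 6), (6, 11, -6), (-6, 13, 4), (4, 11, -9), … (12 more)
river cycle of g (length 18): (5, 15, -2), (-2, 13, 12), (12, 11, -3), (-3, 13, 8), (8, 3, -8), (-8, 13, 3), (3, 11, -12), (-12, 13, 2), (2, 15, -5), (-5, 15, 2), … (8 more)
cycles differ ⇒ inequivalent

no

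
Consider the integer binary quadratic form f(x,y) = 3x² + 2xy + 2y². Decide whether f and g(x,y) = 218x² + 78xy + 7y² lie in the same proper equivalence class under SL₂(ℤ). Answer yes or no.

D₁ = -20, D₂ = -20
f: flip: (3,2,2)→(2,-2,3)
f: translate: b→2 (≡-2 mod 4), so (2,-2,3)→(2,2,3)
f: reduced (well bottom): (2,2,3) with a≤c, −a<b≤a
g: flip: (218,78,7)→(7,-78,218)
g: translate: b→6 (≡-78 mod 14), so (7,-78,218)→(7,6,2)
g: flip: (7,6,2)→(2,-6,7)
g: translate: b→2 (≡-6 mod 4), so (2,-6,7)→(2,2,3)
g: reduced (well bottom): (2,2,3) with a≤c, −a<b≤a
reduced forms (2, 2, 3) vs (2, 2, 3) ⇒ equivalent

yes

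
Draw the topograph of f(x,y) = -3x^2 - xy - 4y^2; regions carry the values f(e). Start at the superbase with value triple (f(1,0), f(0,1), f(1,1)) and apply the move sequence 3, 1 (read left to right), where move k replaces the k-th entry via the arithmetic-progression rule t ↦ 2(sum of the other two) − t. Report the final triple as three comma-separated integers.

start (-3,-4,-8) = (f(1,0),f(0,1),f(1,1))
replace slot 3: 2·((-3)+(-4)) − (-8) = -6 → (-3,-4,-6)
replace slot 1: 2·((-4)+(-6)) − (-3) = -17 → (-17,-4,-6)

-17,-4,-6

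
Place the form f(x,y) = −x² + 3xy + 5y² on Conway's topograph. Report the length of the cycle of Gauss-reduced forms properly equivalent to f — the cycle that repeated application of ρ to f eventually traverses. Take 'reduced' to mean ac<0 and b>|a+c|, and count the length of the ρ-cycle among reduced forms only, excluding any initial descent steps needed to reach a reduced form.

D = 29, ⌊√D⌋ = 5
descent: ρ → (5,-3,-1)
descent: ρ → (-1,5,1)  [lands on river]
river: ρ → (1,5,-1)
ρ-cycle length = 2 (tail of 2 descent steps not counted)

2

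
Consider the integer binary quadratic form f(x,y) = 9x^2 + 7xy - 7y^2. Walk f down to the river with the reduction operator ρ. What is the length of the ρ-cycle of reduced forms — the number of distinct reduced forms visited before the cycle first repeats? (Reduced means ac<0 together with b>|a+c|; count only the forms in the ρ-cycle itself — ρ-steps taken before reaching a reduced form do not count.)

D = 301, ⌊√D⌋ = 17
river: ρ → (-7,7,9)
river: ρ → (9,11,-5)
river: ρ → (-5,9,11)
river: ρ → (11,13,-3)
river: ρ → (-3,17,1)
river: ρ → (1,17,-3)
river: ρ → (-3,13,11)
river: ρ → (11,9,-5)
river: ρ → (-5,11,9)
river: ρ → (9,7,-7)
ρ-cycle length = 10 (tail of 0 descent steps not counted)

10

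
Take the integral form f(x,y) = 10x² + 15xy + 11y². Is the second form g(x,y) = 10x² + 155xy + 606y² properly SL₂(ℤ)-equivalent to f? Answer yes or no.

D₁ = -215, D₂ = -215
f: translate: b→-5 (≡15 mod 20), so (10,15,11)→(10,-5,6)
f: flip: (10,-5,6)→(6,5,10)
f: reduced (well bottom): (6,5,10) with a≤c, −a<b≤a
g: translate: b→-5 (≡155 mod 20), so (10,155,606)→(10,-5,6)
g: flip: (10,-5,6)→(6,5,10)
g: reduced (well bottom): (6,5,10) with a≤c, −a<b≤a
reduced forms (6, 5, 10) vs (6, 5, 10) ⇒ equivalent

yes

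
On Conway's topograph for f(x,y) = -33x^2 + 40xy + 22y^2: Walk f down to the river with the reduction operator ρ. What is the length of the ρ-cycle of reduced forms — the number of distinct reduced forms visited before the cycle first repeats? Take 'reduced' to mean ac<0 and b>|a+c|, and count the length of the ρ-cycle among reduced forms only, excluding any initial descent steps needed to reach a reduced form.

D = 4504, ⌊√D⌋ = 67
river: ρ → (22,48,-25)
river: ρ → (-25,52,18)
river: ρ → (18,56,-19)
river: ρ → (-19,58,15)
river: ρ → (15,62,-11)
river: ρ → (-11,48,50)
river: ρ → (50,52,-9)
river: ρ → (-9,56,38)
river: ρ → (38,20,-27)
river: ρ → (-27,34,31)
river: ρ → (31,28,-30)
river: ρ → (-30,32,29)
river: ρ → (29,26,-33)
river: ρ → (-33,40,22)
ρ-cycle length = 14 (tail of 0 descent steps not counted)

14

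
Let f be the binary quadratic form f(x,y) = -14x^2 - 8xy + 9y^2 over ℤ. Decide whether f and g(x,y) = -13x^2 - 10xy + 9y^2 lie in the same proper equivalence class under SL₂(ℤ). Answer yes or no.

D₁ = 568, D₂ = 568
river cycle of f (length 6): (9, 8, -14), (-14, 20, 3), (3, 22, -7), (-7, 20, 6), (6, 16, -13), (-13, 10, 9)
river cycle of g (length 6): (9, 10, -13), (-13, 16, 6), (6, 20, -7), (-7, 22, 3), (3, 20, -14), (-14, 8, 9)
cycles differ ⇒ inequivalent

no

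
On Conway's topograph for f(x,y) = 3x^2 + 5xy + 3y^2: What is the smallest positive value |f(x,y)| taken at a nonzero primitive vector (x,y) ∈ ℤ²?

translate: b→-1 (≡5 mod 6), so (3,5,3)→(3,-1,1)
flip: (3,-1,1)→(1,1,3)
reduced (well bottom): (1,1,3) with a≤c, −a<b≤a
well minimum = a = 1

1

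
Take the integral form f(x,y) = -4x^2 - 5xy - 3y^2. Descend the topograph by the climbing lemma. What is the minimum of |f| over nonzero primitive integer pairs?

translate: b→-3 (≡5 mod 8), so (4,5,3)→(4,-3,2)
flip: (4,-3,2)→(2,3,4)
translate: b→-1 (≡3 mod 4), so (2,3,4)→(2,-1,3)
reduced (well bottom): (2,-1,3) with a≤c, −a<b≤a
well minimum |f| = |-2| = 2 (negative-definite)

2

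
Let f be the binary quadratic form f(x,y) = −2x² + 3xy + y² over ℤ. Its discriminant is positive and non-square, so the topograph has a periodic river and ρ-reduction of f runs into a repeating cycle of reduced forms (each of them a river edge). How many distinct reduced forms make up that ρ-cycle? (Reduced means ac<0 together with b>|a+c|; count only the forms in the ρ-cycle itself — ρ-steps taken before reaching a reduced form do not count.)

D = 17, ⌊√D⌋ = 4
river: ρ → (1,3,-2)
river: ρ → (-2,1,2)
river: ρ → (2,3,-1)
river: ρ → (-1,3,2)
river: ρ → (2,1,-2)
river: ρ → (-2,3,1)
ρ-cycle length = 6 (tail of 0 descent steps not counted)

6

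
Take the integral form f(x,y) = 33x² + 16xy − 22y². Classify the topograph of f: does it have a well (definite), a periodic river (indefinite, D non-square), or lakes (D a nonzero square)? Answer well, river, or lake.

D = b²−4ac = 16² − 4·33·(-22) = 3160
D > 0 non-square ⇒ indefinite ⇒ periodic river

river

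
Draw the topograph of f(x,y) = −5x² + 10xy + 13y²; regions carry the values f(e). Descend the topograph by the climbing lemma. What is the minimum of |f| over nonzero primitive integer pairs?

river: ρ → (13,16,-2)
river: ρ → (-2,16,13)
river: ρ → (13,10,-5)
river: ρ → (-5,10,13)
closes: descent 0, river 4
min |a| on river = 2

2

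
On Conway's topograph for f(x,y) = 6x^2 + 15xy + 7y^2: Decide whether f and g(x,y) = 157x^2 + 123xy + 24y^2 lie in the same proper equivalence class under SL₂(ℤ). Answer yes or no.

D₁ = 57, D₂ = 57
river cycle of f (length 6): (-2, 5, 4), (4, 3, -3), (-3, 3, 4), (4, 5, -2), (-2, 7, 1), (1, 7, -2)
river cycle of g (length 6): (4, 3, -3), (-3, 3, 4), (4, 5, -2), (-2, 7, 1), (1, 7, -2), (-2, 5, 4)
cycles coincide ⇒ equivalent

yes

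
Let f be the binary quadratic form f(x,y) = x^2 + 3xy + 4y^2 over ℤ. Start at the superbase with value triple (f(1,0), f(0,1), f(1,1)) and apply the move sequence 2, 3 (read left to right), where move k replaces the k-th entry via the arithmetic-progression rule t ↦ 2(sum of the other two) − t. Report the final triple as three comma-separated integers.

start (1,4,8) = (f(1,0),f(0,1),f(1,1))
replace slot 2: 2·(1+8) − 4 = 14 → (1,14,8)
replace slot 3: 2·(1+14) − 8 = 22 → (1,14,22)

1,14,22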